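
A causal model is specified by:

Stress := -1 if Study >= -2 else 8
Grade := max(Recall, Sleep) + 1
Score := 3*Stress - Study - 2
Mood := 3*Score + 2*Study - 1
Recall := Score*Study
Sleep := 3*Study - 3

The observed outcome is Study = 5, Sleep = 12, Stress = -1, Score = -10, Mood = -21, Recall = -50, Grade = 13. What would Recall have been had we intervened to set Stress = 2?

The intervention breaks the incoming arrows to Stress: Stress := -1 if Study >= -2 else 8 no longer applies, and Stress = 2.
Score = 3*Stress - Study - 2  [with Stress=2, Study=5]  = -1
Recall = Score*Study  [with Score=-1, Study=5]  = -5

-5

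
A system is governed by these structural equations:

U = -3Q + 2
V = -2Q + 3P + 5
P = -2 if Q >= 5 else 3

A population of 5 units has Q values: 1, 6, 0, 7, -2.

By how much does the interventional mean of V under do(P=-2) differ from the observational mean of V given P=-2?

Under do(P=-2), P's equation is replaced by P=-2 for every unit. Per-unit V: -3, -13, -1, -15, 3. Mean = -5.8.
E[V|P=-2] averages over only the 2 units with P=-2 (Q = 6, 7): V = -13, -15, mean -14.
Difference = -5.8 − (-14) = 8.2.

8.2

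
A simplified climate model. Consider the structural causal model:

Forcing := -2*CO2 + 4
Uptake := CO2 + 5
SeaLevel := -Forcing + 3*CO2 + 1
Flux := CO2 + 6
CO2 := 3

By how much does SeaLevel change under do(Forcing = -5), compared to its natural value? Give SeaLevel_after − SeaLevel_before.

3

The intervention breaks the incoming arrows to Forcing: Forcing := -2*CO2 + 4 no longer applies, and Forcing = -5.
SeaLevel = -Forcing + 3*CO2 + 1  [with Forcing=-5, CO2=3]  = 15
Without intervention: Forcing = -2*CO2 + 4  [with CO2=3]  = -2; SeaLevel = -Forcing + 3*CO2 + 1  [with Forcing=-2, CO2=3]  = 12.
Change = 15 − 12 = 3.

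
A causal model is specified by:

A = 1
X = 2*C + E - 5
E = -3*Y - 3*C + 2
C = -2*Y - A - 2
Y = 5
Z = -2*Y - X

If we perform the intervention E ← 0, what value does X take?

Intervening sets E = 0 and removes its equation (E = -3*Y - 3*C + 2).
C = -2*Y - A - 2  [with Y=5, A=1]  = -13
X = 2*C + E - 5  [with C=-13, E=0]  = -31

-31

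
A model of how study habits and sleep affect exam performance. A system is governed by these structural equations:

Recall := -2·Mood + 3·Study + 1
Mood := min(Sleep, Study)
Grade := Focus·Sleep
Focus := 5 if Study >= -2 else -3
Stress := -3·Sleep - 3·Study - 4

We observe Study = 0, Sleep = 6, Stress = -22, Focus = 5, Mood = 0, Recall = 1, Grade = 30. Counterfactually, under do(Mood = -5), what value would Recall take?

The intervention breaks the incoming arrows to Mood: Mood := min(Sleep, Study) no longer applies, and Mood = -5.
Recall = -2·Mood + 3·Study + 1  [with Mood=-5, Study=0]  = 11

11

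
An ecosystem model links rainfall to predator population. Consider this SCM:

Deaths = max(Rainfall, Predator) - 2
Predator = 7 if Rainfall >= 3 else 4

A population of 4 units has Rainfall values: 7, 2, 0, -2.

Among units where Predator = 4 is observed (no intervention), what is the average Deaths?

2

Conditioning on Predator=4 selects the 3 unit(s) with Rainfall ∈ {2, 0, -2}. Their Deaths values: 2, 2, 2. Mean = 2.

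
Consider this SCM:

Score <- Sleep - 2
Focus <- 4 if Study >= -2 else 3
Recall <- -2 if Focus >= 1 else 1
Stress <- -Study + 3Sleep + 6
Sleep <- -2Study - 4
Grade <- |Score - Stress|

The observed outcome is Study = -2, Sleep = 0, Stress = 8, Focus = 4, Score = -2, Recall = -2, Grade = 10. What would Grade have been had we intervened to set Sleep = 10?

30

Under do(Sleep=10), the mechanism Sleep <- -2Study - 4 is discarded; Sleep is fixed at 10.
Stress = -Study + 3Sleep + 6  [with Study=-2, Sleep=10]  = 38
Score = Sleep - 2  [with Sleep=10]  = 8
Grade = |Score - Stress|  [with Score=8, Stress=38]  = 30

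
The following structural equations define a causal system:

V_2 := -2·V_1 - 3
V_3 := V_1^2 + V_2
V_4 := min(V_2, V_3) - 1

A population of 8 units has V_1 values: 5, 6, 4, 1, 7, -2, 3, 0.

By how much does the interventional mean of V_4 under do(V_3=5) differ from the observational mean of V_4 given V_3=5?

-4

The intervention sets V_3=5 in all 8 units regardless of V_1. Recomputing V_4 per unit gives -14, -16, -12, -6, -18, 0, -10, -4; average -10.
E[V_4|V_3=5] averages over only the 2 units with V_3=5 (V_1 = 4, -2): V_4 = -12, 0, mean -6.
Difference = -10 − (-6) = -4.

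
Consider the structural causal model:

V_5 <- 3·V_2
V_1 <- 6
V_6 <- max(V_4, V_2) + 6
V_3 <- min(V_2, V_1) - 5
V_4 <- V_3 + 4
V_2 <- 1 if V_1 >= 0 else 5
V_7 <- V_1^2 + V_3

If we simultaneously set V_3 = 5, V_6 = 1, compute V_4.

9

Setting V_3 = 5, V_6 = 1 by intervention discards those variables' equations.
V_4 = V_3 + 4  [with V_3=5]  = 9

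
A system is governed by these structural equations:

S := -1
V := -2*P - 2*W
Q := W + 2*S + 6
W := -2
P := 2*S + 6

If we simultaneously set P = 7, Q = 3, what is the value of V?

-10

The joint intervention fixes P = 7, Q = 3, removing each variable's own equation.
V = -2*P - 2*W  [with P=7, W=-2]  = -10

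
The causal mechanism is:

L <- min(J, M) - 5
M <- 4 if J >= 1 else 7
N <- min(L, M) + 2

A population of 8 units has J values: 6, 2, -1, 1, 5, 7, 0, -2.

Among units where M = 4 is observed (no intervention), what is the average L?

-2

E[L|M=4] averages over only the 5 units with M=4 (J = 6, 2, 1, 5, 7): L = -1, -3, -4, -1, -1, mean -2.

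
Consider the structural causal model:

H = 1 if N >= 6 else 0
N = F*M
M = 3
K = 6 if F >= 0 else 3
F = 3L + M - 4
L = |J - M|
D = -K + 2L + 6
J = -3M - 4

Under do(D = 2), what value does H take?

do(D=2) replaces the equation D = -K + 2L + 6 with the constant D = 2.
H is not downstream of the intervention, so its value is determined by the original equations.
J = -3M - 4  [with M=3]  = -13
L = |J - M|  [with J=-13, M=3]  = 16
F = 3L + M - 4  [with L=16, M=3]  = 47
N = F*M  [with F=47, M=3]  = 141
H = 1 if N >= 6 else 0  [with N=141]  = 1

1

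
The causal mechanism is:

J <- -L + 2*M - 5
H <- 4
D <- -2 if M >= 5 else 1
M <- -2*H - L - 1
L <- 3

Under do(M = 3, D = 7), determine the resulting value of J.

The joint intervention fixes M = 3, D = 7, removing each variable's own equation.
J = -L + 2*M - 5  [with L=3, M=3]  = -2

-2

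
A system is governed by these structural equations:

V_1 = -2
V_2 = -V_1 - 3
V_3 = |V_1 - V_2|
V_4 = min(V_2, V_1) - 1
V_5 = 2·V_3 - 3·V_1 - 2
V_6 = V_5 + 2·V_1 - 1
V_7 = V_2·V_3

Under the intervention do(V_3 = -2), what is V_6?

The intervention breaks the incoming arrows to V_3: V_3 = |V_1 - V_2| no longer applies, and V_3 = -2.
V_5 = 2·V_3 - 3·V_1 - 2  [with V_3=-2, V_1=-2]  = 0
V_6 = V_5 + 2·V_1 - 1  [with V_5=0, V_1=-2]  = -5

-5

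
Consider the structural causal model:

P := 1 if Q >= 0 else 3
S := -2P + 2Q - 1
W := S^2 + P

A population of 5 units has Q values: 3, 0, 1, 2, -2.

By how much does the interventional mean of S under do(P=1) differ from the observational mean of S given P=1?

Under do(P=1), P's equation is replaced by P=1 for every unit. Per-unit S: 3, -3, -1, 1, -7. Mean = -1.4.
Observing P=1 restricts to units where P's equation naturally yields 1: Q ∈ {3, 0, 1, 2}. In that subpopulation S = 3, -3, -1, 1, mean 0.
Difference = -1.4 − 0 = -1.4.

-1.4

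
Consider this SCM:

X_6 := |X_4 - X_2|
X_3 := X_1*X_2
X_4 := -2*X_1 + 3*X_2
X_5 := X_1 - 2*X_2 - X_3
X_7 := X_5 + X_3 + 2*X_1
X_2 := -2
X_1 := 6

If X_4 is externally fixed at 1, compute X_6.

3

Under do(X_4=1), the mechanism X_4 := -2*X_1 + 3*X_2 is discarded; X_4 is fixed at 1.
X_6 = |X_4 - X_2|  [with X_4=1, X_2=-2]  = 3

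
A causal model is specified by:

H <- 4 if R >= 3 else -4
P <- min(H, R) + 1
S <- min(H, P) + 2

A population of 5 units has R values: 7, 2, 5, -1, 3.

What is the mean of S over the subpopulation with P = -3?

-2

Observing P=-3 restricts to units where P's equation naturally yields -3: R ∈ {2, -1}. In that subpopulation S = -2, -2, mean -2.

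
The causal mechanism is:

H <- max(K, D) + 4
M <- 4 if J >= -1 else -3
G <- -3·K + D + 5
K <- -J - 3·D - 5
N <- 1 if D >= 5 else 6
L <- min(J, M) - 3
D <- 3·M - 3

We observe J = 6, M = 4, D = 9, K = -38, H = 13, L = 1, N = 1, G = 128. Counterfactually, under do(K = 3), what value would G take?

do(K=3) replaces the equation K <- -J - 3·D - 5 with the constant K = 3.
M = 4 if J >= -1 else -3  [with J=6]  = 4
D = 3·M - 3  [with M=4]  = 9
G = -3·K + D + 5  [with K=3, D=9]  = 5

5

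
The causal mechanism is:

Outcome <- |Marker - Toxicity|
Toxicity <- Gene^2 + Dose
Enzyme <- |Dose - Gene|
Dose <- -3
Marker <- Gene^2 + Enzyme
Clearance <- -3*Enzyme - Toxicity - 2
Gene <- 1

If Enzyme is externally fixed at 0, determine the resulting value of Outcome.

3

The intervention breaks the incoming arrows to Enzyme: Enzyme <- |Dose - Gene| no longer applies, and Enzyme = 0.
Marker = Gene^2 + Enzyme  [with Gene=1, Enzyme=0]  = 1
Toxicity = Gene^2 + Dose  [with Gene=1, Dose=-3]  = -2
Outcome = |Marker - Toxicity|  [with Marker=1, Toxicity=-2]  = 3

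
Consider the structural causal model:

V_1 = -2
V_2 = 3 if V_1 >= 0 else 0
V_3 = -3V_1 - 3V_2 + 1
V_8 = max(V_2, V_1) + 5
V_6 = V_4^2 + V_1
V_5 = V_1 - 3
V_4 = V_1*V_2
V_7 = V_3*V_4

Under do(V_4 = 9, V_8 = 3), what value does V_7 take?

63

Setting V_4 = 9, V_8 = 3 by intervention discards those variables' equations.
V_2 = 3 if V_1 >= 0 else 0  [with V_1=-2]  = 0
V_3 = -3V_1 - 3V_2 + 1  [with V_1=-2, V_2=0]  = 7
V_7 = V_3*V_4  [with V_3=7, V_4=9]  = 63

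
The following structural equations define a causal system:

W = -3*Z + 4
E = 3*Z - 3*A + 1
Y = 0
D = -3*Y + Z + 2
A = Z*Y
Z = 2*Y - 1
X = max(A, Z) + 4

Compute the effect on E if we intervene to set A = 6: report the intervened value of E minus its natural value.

Intervening sets A = 6 and removes its equation (A = Z*Y).
Z = 2*Y - 1  [with Y=0]  = -1
E = 3*Z - 3*A + 1  [with Z=-1, A=6]  = -20
Without intervention: Z = 2*Y - 1  [with Y=0]  = -1; A = Z*Y  [with Z=-1, Y=0]  = 0; E = 3*Z - 3*A + 1  [with Z=-1, A=0]  = -2.
Change = -20 − (-2) = -18.

-18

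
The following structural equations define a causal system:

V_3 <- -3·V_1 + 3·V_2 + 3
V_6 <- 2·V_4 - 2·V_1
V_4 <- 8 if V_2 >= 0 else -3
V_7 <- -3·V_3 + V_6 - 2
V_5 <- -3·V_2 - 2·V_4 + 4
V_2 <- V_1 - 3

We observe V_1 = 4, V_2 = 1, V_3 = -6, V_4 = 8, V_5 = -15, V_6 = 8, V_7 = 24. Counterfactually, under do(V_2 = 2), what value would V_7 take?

15

Under do(V_2=2), the mechanism V_2 <- V_1 - 3 is discarded; V_2 is fixed at 2.
V_3 = -3·V_1 + 3·V_2 + 3  [with V_1=4, V_2=2]  = -3
V_4 = 8 if V_2 >= 0 else -3  [with V_2=2]  = 8
V_6 = 2·V_4 - 2·V_1  [with V_4=8, V_1=4]  = 8
V_7 = -3·V_3 + V_6 - 2  [with V_3=-3, V_6=8]  = 15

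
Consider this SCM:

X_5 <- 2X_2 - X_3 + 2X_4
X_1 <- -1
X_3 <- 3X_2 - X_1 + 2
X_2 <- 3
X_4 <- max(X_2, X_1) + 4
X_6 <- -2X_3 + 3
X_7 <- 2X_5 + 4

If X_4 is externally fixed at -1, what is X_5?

-8

Intervening sets X_4 = -1 and removes its equation (X_4 <- max(X_2, X_1) + 4).
X_3 = 3X_2 - X_1 + 2  [with X_2=3, X_1=-1]  = 12
X_5 = 2X_2 - X_3 + 2X_4  [with X_2=3, X_3=12, X_4=-1]  = -8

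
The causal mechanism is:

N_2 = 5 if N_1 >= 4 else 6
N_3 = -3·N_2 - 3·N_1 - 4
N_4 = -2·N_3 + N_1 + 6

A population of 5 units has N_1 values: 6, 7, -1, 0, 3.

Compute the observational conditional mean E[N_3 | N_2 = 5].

-38.5

E[N_3|N_2=5] averages over only the 2 units with N_2=5 (N_1 = 6, 7): N_3 = -37, -40, mean -38.5.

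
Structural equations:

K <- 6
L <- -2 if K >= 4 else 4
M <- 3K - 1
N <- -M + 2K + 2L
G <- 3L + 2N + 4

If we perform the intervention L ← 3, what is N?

1

Under do(L=3), the mechanism L <- -2 if K >= 4 else 4 is discarded; L is fixed at 3.
M = 3K - 1  [with K=6]  = 17
N = -M + 2K + 2L  [with M=17, K=6, L=3]  = 1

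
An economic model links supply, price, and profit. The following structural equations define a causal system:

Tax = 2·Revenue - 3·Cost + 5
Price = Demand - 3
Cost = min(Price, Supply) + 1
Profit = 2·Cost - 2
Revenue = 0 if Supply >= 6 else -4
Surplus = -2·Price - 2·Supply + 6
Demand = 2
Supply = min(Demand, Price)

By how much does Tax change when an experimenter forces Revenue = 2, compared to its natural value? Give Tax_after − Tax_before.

12

The intervention breaks the incoming arrows to Revenue: Revenue = 0 if Supply >= 6 else -4 no longer applies, and Revenue = 2.
Price = Demand - 3  [with Demand=2]  = -1
Supply = min(Demand, Price)  [with Demand=2, Price=-1]  = -1
Cost = min(Price, Supply) + 1  [with Price=-1, Supply=-1]  = 0
Tax = 2·Revenue - 3·Cost + 5  [with Revenue=2, Cost=0]  = 9
Without intervention: Price = Demand - 3  [with Demand=2]  = -1; Supply = min(Demand, Price)  [with Demand=2, Price=-1]  = -1; Cost = min(Price, Supply) + 1  [with Price=-1, Supply=-1]  = 0; Revenue = 0 if Supply >= 6 else -4  [with Supply=-1]  = -4; Tax = 2·Revenue - 3·Cost + 5  [with Revenue=-4, Cost=0]  = -3.
Change = 9 − (-3) = 12.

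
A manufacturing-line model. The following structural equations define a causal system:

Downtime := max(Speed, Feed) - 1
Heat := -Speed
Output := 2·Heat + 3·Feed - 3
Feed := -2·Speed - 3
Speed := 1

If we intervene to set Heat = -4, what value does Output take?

The intervention breaks the incoming arrows to Heat: Heat := -Speed no longer applies, and Heat = -4.
Feed = -2·Speed - 3  [with Speed=1]  = -5
Output = 2·Heat + 3·Feed - 3  [with Heat=-4, Feed=-5]  = -26

-26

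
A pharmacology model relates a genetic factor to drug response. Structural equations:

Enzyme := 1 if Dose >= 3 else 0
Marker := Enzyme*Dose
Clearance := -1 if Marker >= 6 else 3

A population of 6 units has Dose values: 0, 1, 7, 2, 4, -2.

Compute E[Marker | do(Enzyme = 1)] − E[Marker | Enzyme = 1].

Every unit gets Enzyme=1 under the intervention. Marker values become 0, 1, 7, 2, 4, -2; E[Marker|do(Enzyme=1)] = 2.
Conditioning on Enzyme=1 selects the 2 unit(s) with Dose ∈ {7, 4}. Their Marker values: 7, 4. Mean = 5.5.
Difference = 2 − 5.5 = -3.5.

-3.5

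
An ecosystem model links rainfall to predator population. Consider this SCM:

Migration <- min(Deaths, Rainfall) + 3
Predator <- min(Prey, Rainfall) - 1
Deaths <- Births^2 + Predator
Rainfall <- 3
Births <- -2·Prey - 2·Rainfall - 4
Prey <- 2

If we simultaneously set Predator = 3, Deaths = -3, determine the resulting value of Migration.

Setting Predator = 3, Deaths = -3 by intervention discards those variables' equations.
Migration = min(Deaths, Rainfall) + 3  [with Deaths=-3, Rainfall=3]  = 0

0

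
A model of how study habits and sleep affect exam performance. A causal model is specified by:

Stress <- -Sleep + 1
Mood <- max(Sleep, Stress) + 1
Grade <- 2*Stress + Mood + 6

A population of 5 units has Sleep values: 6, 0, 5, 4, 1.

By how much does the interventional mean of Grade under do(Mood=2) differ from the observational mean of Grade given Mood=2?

do(Mood=2) breaks Mood's dependence on Sleep. With Mood=2 fixed, Grade across the units is -2, 10, 0, 2, 8, mean 3.6.
Observing Mood=2 restricts to units where Mood's equation naturally yields 2: Sleep ∈ {0, 1}. In that subpopulation Grade = 10, 8, mean 9.
Difference = 3.6 − 9 = -5.4.

-5.4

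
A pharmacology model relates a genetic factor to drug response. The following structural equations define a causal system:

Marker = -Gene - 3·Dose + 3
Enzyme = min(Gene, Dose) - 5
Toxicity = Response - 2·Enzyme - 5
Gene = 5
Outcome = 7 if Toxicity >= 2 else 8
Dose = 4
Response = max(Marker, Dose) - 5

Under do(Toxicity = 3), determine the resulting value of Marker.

do(Toxicity=3) replaces the equation Toxicity = Response - 2·Enzyme - 5 with the constant Toxicity = 3.
No directed path runs from Toxicity to Marker, so Marker keeps its natural value.
Marker = -Gene - 3·Dose + 3  [with Gene=5, Dose=4]  = -14

-14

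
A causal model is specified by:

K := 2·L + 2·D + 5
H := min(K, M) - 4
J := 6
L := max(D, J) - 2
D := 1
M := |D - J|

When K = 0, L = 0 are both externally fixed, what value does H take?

-4

The joint intervention fixes K = 0, L = 0, removing each variable's own equation.
M = |D - J|  [with D=1, J=6]  = 5
H = min(K, M) - 4  [with K=0, M=5]  = -4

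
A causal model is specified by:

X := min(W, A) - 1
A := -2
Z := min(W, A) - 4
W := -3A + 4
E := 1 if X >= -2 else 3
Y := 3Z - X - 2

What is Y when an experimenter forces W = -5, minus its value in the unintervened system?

do(W=-5) replaces the equation W := -3A + 4 with the constant W = -5.
Z = min(W, A) - 4  [with W=-5, A=-2]  = -9
X = min(W, A) - 1  [with W=-5, A=-2]  = -6
Y = 3Z - X - 2  [with Z=-9, X=-6]  = -23
Without intervention: W = -3A + 4  [with A=-2]  = 10; Z = min(W, A) - 4  [with W=10, A=-2]  = -6; X = min(W, A) - 1  [with W=10, A=-2]  = -3; Y = 3Z - X - 2  [with Z=-6, X=-3]  = -17.
Change = -23 − (-17) = -6.

-6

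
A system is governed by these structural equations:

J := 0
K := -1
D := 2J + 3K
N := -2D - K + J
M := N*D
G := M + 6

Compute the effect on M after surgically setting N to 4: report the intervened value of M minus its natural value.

9

Intervening sets N = 4 and removes its equation (N := -2D - K + J).
D = 2J + 3K  [with J=0, K=-1]  = -3
M = N*D  [with N=4, D=-3]  = -12
Without intervention: D = 2J + 3K  [with J=0, K=-1]  = -3; N = -2D - K + J  [with D=-3, K=-1, J=0]  = 7; M = N*D  [with N=7, D=-3]  = -21.
Change = -12 − (-21) = 9.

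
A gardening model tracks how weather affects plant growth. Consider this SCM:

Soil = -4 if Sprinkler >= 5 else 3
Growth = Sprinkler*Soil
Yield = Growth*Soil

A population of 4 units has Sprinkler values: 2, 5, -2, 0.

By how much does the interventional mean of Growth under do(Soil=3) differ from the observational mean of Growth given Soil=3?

Under do(Soil=3), Soil's equation is replaced by Soil=3 for every unit. Per-unit Growth: 6, 15, -6, 0. Mean = 3.75.
Conditioning on Soil=3 selects the 3 unit(s) with Sprinkler ∈ {2, -2, 0}. Their Growth values: 6, -6, 0. Mean = 0.
Difference = 3.75 − 0 = 3.75.

3.75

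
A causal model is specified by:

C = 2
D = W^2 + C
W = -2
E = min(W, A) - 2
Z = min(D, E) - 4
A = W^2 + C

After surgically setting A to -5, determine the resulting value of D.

Under do(A=-5), the mechanism A = W^2 + C is discarded; A is fixed at -5.
Since D is not a descendant of the intervened variable, it is unaffected.
D = W^2 + C  [with W=-2, C=2]  = 6

6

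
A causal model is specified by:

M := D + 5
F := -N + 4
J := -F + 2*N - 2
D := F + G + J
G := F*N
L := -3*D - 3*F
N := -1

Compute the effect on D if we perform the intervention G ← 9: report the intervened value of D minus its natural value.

do(G=9) replaces the equation G := F*N with the constant G = 9.
F = -N + 4  [with N=-1]  = 5
J = -F + 2*N - 2  [with F=5, N=-1]  = -9
D = F + G + J  [with F=5, G=9, J=-9]  = 5
Without intervention: F = -N + 4  [with N=-1]  = 5; G = F*N  [with F=5, N=-1]  = -5; J = -F + 2*N - 2  [with F=5, N=-1]  = -9; D = F + G + J  [with F=5, G=-5, J=-9]  = -9.
Change = 5 − (-9) = 14.

14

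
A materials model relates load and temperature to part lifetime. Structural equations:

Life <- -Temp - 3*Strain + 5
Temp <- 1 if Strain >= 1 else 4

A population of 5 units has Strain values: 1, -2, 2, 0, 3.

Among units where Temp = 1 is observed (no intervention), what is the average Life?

Conditioning on Temp=1 selects the 3 unit(s) with Strain ∈ {1, 2, 3}. Their Life values: 1, -2, -5. Mean = -2.

-2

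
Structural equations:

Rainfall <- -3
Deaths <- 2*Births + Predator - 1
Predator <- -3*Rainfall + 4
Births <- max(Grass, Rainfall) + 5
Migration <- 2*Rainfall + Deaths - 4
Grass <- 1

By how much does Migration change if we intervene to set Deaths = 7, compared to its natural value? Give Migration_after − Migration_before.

The intervention breaks the incoming arrows to Deaths: Deaths <- 2*Births + Predator - 1 no longer applies, and Deaths = 7.
Migration = 2*Rainfall + Deaths - 4  [with Rainfall=-3, Deaths=7]  = -3
Without intervention: Predator = -3*Rainfall + 4  [with Rainfall=-3]  = 13; Births = max(Grass, Rainfall) + 5  [with Grass=1, Rainfall=-3]  = 6; Deaths = 2*Births + Predator - 1  [with Births=6, Predator=13]  = 24; Migration = 2*Rainfall + Deaths - 4  [with Rainfall=-3, Deaths=24]  = 14.
Change = -3 − 14 = -17.

-17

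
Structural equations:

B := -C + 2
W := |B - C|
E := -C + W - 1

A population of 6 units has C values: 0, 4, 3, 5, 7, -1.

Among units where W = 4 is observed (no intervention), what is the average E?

E[E|W=4] averages over only the 2 units with W=4 (C = 3, -1): E = 0, 4, mean 2.

2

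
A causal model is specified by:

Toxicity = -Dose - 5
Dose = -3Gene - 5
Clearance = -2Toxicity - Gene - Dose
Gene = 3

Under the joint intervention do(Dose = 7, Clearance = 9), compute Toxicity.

The joint intervention fixes Dose = 7, Clearance = 9, removing each variable's own equation.
Toxicity = -Dose - 5  [with Dose=7]  = -12

-12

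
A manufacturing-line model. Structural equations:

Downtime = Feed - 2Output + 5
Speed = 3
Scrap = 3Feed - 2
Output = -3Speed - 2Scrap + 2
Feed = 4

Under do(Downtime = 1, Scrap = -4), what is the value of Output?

Under do(Downtime = 1, Scrap = -4), each intervened variable's structural equation is replaced by its fixed value.
Output = -3Speed - 2Scrap + 2  [with Speed=3, Scrap=-4]  = 1

1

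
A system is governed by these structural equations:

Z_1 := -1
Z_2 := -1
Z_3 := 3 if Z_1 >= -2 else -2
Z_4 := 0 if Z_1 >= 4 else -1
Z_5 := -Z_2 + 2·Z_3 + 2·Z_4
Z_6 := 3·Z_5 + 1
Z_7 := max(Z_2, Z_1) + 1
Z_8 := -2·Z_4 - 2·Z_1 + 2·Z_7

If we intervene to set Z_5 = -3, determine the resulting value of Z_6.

-8

The intervention breaks the incoming arrows to Z_5: Z_5 := -Z_2 + 2·Z_3 + 2·Z_4 no longer applies, and Z_5 = -3.
Z_6 = 3·Z_5 + 1  [with Z_5=-3]  = -8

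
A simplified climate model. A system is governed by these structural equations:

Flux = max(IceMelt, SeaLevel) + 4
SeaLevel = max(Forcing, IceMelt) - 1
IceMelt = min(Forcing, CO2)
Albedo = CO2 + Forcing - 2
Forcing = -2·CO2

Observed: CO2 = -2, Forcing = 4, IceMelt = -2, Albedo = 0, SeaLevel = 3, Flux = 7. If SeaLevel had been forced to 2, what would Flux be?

6

The intervention breaks the incoming arrows to SeaLevel: SeaLevel = max(Forcing, IceMelt) - 1 no longer applies, and SeaLevel = 2.
Forcing = -2·CO2  [with CO2=-2]  = 4
IceMelt = min(Forcing, CO2)  [with Forcing=4, CO2=-2]  = -2
Flux = max(IceMelt, SeaLevel) + 4  [with IceMelt=-2, SeaLevel=2]  = 6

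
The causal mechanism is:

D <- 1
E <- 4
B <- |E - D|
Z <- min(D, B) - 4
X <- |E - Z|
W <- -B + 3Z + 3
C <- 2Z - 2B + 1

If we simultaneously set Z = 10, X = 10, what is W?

30

The joint intervention fixes Z = 10, X = 10, removing each variable's own equation.
B = |E - D|  [with E=4, D=1]  = 3
W = -B + 3Z + 3  [with B=3, Z=10]  = 30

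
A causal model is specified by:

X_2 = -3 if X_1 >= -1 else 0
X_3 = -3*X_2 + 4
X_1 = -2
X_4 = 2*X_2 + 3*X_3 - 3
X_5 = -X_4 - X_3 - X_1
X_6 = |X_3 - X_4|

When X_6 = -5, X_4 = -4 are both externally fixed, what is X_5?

Setting X_6 = -5, X_4 = -4 by intervention discards those variables' equations.
X_2 = -3 if X_1 >= -1 else 0  [with X_1=-2]  = 0
X_3 = -3*X_2 + 4  [with X_2=0]  = 4
X_5 = -X_4 - X_3 - X_1  [with X_4=-4, X_3=4, X_1=-2]  = 2

2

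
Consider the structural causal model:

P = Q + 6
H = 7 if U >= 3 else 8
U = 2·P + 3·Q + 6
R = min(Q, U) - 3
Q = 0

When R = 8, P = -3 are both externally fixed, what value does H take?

8

The joint intervention fixes R = 8, P = -3, removing each variable's own equation.
U = 2·P + 3·Q + 6  [with P=-3, Q=0]  = 0
H = 7 if U >= 3 else 8  [with U=0]  = 8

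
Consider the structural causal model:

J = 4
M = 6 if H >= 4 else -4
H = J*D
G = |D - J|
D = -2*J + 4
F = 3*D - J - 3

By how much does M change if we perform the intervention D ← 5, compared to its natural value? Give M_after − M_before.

10

do(D=5) replaces the equation D = -2*J + 4 with the constant D = 5.
H = J*D  [with J=4, D=5]  = 20
M = 6 if H >= 4 else -4  [with H=20]  = 6
Without intervention: D = -2*J + 4  [with J=4]  = -4; H = J*D  [with J=4, D=-4]  = -16; M = 6 if H >= 4 else -4  [with H=-16]  = -4.
Change = 6 − (-4) = 10.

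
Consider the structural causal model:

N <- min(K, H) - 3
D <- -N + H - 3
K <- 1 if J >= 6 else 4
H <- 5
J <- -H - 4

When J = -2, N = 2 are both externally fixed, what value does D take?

Setting J = -2, N = 2 by intervention discards those variables' equations.
D = -N + H - 3  [with N=2, H=5]  = 0

0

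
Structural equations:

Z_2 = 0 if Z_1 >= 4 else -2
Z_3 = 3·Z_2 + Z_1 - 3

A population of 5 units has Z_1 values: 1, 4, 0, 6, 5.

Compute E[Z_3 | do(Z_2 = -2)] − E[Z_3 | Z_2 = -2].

2.7

do(Z_2=-2) breaks Z_2's dependence on Z_1. With Z_2=-2 fixed, Z_3 across the units is -8, -5, -9, -3, -4, mean -5.8.
Conditioning on Z_2=-2 selects the 2 unit(s) with Z_1 ∈ {1, 0}. Their Z_3 values: -8, -9. Mean = -8.5.
Difference = -5.8 − (-8.5) = 2.7.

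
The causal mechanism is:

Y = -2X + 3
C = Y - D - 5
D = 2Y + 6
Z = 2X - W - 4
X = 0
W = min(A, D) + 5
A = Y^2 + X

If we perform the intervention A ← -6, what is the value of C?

Under do(A=-6), the mechanism A = Y^2 + X is discarded; A is fixed at -6.
Since C is not a descendant of the intervened variable, it is unaffected.
Y = -2X + 3  [with X=0]  = 3
D = 2Y + 6  [with Y=3]  = 12
C = Y - D - 5  [with Y=3, D=12]  = -14

-14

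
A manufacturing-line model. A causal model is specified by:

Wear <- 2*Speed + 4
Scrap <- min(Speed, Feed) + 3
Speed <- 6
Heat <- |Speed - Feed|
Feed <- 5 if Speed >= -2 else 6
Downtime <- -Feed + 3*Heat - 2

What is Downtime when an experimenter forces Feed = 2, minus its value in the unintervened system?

Under do(Feed=2), the mechanism Feed <- 5 if Speed >= -2 else 6 is discarded; Feed is fixed at 2.
Heat = |Speed - Feed|  [with Speed=6, Feed=2]  = 4
Downtime = -Feed + 3*Heat - 2  [with Feed=2, Heat=4]  = 8
Without intervention: Feed = 5 if Speed >= -2 else 6  [with Speed=6]  = 5; Heat = |Speed - Feed|  [with Speed=6, Feed=5]  = 1; Downtime = -Feed + 3*Heat - 2  [with Feed=5, Heat=1]  = -4.
Change = 8 − (-4) = 12.

12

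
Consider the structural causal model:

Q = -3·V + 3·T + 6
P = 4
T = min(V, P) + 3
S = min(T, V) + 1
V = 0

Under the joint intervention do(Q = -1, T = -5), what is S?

-4

The joint intervention fixes Q = -1, T = -5, removing each variable's own equation.
S = min(T, V) + 1  [with T=-5, V=0]  = -4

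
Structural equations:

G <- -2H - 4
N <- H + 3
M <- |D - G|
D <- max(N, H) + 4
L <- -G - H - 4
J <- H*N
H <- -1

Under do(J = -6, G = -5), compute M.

11

The joint intervention fixes J = -6, G = -5, removing each variable's own equation.
N = H + 3  [with H=-1]  = 2
D = max(N, H) + 4  [with N=2, H=-1]  = 6
M = |D - G|  [with D=6, G=-5]  = 11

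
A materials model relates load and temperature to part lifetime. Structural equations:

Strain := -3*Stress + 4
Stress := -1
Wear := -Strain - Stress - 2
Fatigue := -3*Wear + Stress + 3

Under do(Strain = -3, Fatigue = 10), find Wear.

The joint intervention fixes Strain = -3, Fatigue = 10, removing each variable's own equation.
Wear = -Strain - Stress - 2  [with Strain=-3, Stress=-1]  = 2

2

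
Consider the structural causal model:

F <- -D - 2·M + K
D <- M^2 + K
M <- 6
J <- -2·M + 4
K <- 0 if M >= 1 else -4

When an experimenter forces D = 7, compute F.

-19

The intervention breaks the incoming arrows to D: D <- M^2 + K no longer applies, and D = 7.
K = 0 if M >= 1 else -4  [with M=6]  = 0
F = -D - 2·M + K  [with D=7, M=6, K=0]  = -19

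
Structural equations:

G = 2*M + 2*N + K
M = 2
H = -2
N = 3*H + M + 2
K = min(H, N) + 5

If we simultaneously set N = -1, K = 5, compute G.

7

Setting N = -1, K = 5 by intervention discards those variables' equations.
G = 2*M + 2*N + K  [with M=2, N=-1, K=5]  = 7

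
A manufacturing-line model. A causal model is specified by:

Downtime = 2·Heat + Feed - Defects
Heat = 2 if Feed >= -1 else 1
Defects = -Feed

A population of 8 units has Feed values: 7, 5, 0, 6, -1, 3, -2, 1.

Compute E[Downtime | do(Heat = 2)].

Every unit gets Heat=2 under the intervention. Downtime values become 18, 14, 4, 16, 2, 10, 0, 6; E[Downtime|do(Heat=2)] = 8.75.

8.75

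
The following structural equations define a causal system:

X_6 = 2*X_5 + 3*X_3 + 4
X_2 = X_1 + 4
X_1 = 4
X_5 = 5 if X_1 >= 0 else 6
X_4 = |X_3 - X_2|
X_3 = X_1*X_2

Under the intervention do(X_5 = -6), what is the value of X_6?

The intervention breaks the incoming arrows to X_5: X_5 = 5 if X_1 >= 0 else 6 no longer applies, and X_5 = -6.
X_2 = X_1 + 4  [with X_1=4]  = 8
X_3 = X_1*X_2  [with X_1=4, X_2=8]  = 32
X_6 = 2*X_5 + 3*X_3 + 4  [with X_5=-6, X_3=32]  = 88

88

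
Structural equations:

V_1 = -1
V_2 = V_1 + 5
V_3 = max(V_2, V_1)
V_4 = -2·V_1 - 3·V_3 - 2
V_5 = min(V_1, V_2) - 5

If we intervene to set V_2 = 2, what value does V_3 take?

The intervention breaks the incoming arrows to V_2: V_2 = V_1 + 5 no longer applies, and V_2 = 2.
V_3 = max(V_2, V_1)  [with V_2=2, V_1=-1]  = 2

2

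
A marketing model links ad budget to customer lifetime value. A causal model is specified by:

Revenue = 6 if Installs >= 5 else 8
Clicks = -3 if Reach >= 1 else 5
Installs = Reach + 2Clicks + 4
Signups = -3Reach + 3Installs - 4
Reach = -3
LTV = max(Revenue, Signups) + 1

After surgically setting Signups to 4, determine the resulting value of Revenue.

6

Intervening sets Signups = 4 and removes its equation (Signups = -3Reach + 3Installs - 4).
No directed path runs from Signups to Revenue, so Revenue keeps its natural value.
Clicks = -3 if Reach >= 1 else 5  [with Reach=-3]  = 5
Installs = Reach + 2Clicks + 4  [with Reach=-3, Clicks=5]  = 11
Revenue = 6 if Installs >= 5 else 8  [with Installs=11]  = 6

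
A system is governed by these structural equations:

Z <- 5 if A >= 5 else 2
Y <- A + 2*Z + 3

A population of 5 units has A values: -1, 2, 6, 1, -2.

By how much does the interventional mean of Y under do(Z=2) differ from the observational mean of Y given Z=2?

1.2

Every unit gets Z=2 under the intervention. Y values become 6, 9, 13, 8, 5; E[Y|do(Z=2)] = 8.2.
E[Y|Z=2] averages over only the 4 units with Z=2 (A = -1, 2, 1, -2): Y = 6, 9, 8, 5, mean 7.
Difference = 8.2 − 7 = 1.2.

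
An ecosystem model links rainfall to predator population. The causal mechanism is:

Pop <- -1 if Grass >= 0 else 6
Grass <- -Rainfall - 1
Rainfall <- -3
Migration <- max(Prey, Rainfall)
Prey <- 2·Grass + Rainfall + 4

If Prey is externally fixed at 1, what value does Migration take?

1

The intervention breaks the incoming arrows to Prey: Prey <- 2·Grass + Rainfall + 4 no longer applies, and Prey = 1.
Migration = max(Prey, Rainfall)  [with Prey=1, Rainfall=-3]  = 1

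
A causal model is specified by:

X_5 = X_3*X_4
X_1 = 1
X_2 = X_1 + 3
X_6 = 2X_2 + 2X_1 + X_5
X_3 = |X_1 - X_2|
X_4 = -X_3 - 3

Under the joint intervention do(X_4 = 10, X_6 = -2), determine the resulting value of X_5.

30

Setting X_4 = 10, X_6 = -2 by intervention discards those variables' equations.
X_2 = X_1 + 3  [with X_1=1]  = 4
X_3 = |X_1 - X_2|  [with X_1=1, X_2=4]  = 3
X_5 = X_3*X_4  [with X_3=3, X_4=10]  = 30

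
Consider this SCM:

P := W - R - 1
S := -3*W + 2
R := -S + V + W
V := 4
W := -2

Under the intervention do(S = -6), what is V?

4

Under do(S=-6), the mechanism S := -3*W + 2 is discarded; S is fixed at -6.
V is not downstream of the intervention, so its value is determined by the original equations.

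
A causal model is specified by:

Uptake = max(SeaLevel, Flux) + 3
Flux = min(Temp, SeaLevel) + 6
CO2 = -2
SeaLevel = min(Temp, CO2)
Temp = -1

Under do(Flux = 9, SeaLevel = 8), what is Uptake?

The joint intervention fixes Flux = 9, SeaLevel = 8, removing each variable's own equation.
Uptake = max(SeaLevel, Flux) + 3  [with SeaLevel=8, Flux=9]  = 12

12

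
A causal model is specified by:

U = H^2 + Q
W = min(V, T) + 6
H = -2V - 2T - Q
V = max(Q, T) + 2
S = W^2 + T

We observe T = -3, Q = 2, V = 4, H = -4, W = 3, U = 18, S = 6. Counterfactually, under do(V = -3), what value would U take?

The intervention breaks the incoming arrows to V: V = max(Q, T) + 2 no longer applies, and V = -3.
H = -2V - 2T - Q  [with V=-3, T=-3, Q=2]  = 10
U = H^2 + Q  [with H=10, Q=2]  = 102

102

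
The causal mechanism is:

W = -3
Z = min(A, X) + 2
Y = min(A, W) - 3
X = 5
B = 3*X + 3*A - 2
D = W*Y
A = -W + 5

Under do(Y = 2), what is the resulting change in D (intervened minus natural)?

-24

Under do(Y=2), the mechanism Y = min(A, W) - 3 is discarded; Y is fixed at 2.
D = W*Y  [with W=-3, Y=2]  = -6
Without intervention: A = -W + 5  [with W=-3]  = 8; Y = min(A, W) - 3  [with A=8, W=-3]  = -6; D = W*Y  [with W=-3, Y=-6]  = 18.
Change = -6 − 18 = -24.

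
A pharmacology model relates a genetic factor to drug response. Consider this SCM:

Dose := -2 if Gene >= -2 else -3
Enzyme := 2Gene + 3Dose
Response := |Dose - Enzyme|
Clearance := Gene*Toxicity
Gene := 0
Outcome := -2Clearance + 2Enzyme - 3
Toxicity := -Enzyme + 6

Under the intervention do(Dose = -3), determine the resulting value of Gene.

0

Under do(Dose=-3), the mechanism Dose := -2 if Gene >= -2 else -3 is discarded; Dose is fixed at -3.
Gene is not downstream of the intervention, so its value is determined by the original equations.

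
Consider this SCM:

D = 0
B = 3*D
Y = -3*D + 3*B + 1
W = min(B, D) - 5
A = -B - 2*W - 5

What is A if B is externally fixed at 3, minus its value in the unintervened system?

do(B=3) replaces the equation B = 3*D with the constant B = 3.
W = min(B, D) - 5  [with B=3, D=0]  = -5
A = -B - 2*W - 5  [with B=3, W=-5]  = 2
Without intervention: B = 3*D  [with D=0]  = 0; W = min(B, D) - 5  [with B=0, D=0]  = -5; A = -B - 2*W - 5  [with B=0, W=-5]  = 5.
Change = 2 − 5 = -3.

-3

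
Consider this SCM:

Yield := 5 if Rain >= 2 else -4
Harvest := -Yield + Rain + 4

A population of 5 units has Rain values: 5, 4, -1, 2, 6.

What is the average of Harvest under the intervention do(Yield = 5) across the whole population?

2.2

Every unit gets Yield=5 under the intervention. Harvest values become 4, 3, -2, 1, 5; E[Harvest|do(Yield=5)] = 2.2.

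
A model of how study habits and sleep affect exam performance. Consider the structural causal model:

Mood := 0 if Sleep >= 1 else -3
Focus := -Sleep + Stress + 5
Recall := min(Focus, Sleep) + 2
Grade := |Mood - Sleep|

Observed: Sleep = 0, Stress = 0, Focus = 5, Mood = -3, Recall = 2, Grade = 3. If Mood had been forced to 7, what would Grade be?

7

Under do(Mood=7), the mechanism Mood := 0 if Sleep >= 1 else -3 is discarded; Mood is fixed at 7.
Grade = |Mood - Sleep|  [with Mood=7, Sleep=0]  = 7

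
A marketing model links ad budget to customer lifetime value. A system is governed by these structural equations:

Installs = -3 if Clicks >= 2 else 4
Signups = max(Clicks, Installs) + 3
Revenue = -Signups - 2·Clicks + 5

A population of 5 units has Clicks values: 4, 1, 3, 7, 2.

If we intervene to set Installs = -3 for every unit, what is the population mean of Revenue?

Under do(Installs=-3), Installs's equation is replaced by Installs=-3 for every unit. Per-unit Revenue: -10, -1, -7, -19, -4. Mean = -8.2.

-8.2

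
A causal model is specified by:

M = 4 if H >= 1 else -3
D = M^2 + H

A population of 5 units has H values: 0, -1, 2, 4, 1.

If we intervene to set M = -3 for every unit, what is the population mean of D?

10.2

Under do(M=-3), M's equation is replaced by M=-3 for every unit. Per-unit D: 9, 8, 11, 13, 10. Mean = 10.2.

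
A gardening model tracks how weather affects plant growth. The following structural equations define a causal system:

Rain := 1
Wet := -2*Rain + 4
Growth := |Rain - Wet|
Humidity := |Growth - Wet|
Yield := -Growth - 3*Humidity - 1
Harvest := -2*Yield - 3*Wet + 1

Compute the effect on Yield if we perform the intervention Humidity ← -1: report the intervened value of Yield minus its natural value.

6

Intervening sets Humidity = -1 and removes its equation (Humidity := |Growth - Wet|).
Wet = -2*Rain + 4  [with Rain=1]  = 2
Growth = |Rain - Wet|  [with Rain=1, Wet=2]  = 1
Yield = -Growth - 3*Humidity - 1  [with Growth=1, Humidity=-1]  = 1
Without intervention: Wet = -2*Rain + 4  [with Rain=1]  = 2; Growth = |Rain - Wet|  [with Rain=1, Wet=2]  = 1; Humidity = |Growth - Wet|  [with Growth=1, Wet=2]  = 1; Yield = -Growth - 3*Humidity - 1  [with Growth=1, Humidity=1]  = -5.
Change = 1 − (-5) = 6.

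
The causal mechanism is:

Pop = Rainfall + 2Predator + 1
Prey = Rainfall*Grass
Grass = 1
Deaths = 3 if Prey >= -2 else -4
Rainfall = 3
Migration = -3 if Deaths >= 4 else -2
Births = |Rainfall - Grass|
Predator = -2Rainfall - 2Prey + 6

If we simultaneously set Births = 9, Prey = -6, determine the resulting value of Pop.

Under do(Births = 9, Prey = -6), each intervened variable's structural equation is replaced by its fixed value.
Predator = -2Rainfall - 2Prey + 6  [with Rainfall=3, Prey=-6]  = 12
Pop = Rainfall + 2Predator + 1  [with Rainfall=3, Predator=12]  = 28

28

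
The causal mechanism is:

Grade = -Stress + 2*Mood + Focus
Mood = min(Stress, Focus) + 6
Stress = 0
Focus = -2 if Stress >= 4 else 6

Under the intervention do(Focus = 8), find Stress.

0

Under do(Focus=8), the mechanism Focus = -2 if Stress >= 4 else 6 is discarded; Focus is fixed at 8.
Stress is not downstream of the intervention, so its value is determined by the original equations.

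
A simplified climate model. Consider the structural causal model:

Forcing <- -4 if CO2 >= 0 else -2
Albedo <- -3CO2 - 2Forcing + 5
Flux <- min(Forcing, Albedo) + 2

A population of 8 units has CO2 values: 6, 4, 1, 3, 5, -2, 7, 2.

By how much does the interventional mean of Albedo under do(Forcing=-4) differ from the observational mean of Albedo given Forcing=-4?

The intervention sets Forcing=-4 in all 8 units regardless of CO2. Recomputing Albedo per unit gives -5, 1, 10, 4, -2, 19, -8, 7; average 3.25.
Conditioning on Forcing=-4 selects the 7 unit(s) with CO2 ∈ {6, 4, 1, 3, 5, 7, 2}. Their Albedo values: -5, 1, 10, 4, -2, -8, 7. Mean = 1.
Difference = 3.25 − 1 = 2.25.

2.25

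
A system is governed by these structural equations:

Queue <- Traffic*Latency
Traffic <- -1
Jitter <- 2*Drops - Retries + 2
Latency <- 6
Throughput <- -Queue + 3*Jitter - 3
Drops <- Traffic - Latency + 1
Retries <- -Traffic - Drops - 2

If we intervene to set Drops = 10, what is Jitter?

Under do(Drops=10), the mechanism Drops <- Traffic - Latency + 1 is discarded; Drops is fixed at 10.
Retries = -Traffic - Drops - 2  [with Traffic=-1, Drops=10]  = -11
Jitter = 2*Drops - Retries + 2  [with Drops=10, Retries=-11]  = 33

33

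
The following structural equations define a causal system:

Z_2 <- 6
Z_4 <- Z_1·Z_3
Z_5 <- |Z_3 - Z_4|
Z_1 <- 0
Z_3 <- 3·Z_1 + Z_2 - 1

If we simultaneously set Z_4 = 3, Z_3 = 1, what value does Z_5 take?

The joint intervention fixes Z_4 = 3, Z_3 = 1, removing each variable's own equation.
Z_5 = |Z_3 - Z_4|  [with Z_3=1, Z_4=3]  = 2

2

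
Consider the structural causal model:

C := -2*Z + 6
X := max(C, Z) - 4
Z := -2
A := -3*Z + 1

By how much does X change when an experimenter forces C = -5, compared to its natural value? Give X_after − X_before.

The intervention breaks the incoming arrows to C: C := -2*Z + 6 no longer applies, and C = -5.
X = max(C, Z) - 4  [with C=-5, Z=-2]  = -6
Without intervention: C = -2*Z + 6  [with Z=-2]  = 10; X = max(C, Z) - 4  [with C=10, Z=-2]  = 6.
Change = -6 − 6 = -12.

-12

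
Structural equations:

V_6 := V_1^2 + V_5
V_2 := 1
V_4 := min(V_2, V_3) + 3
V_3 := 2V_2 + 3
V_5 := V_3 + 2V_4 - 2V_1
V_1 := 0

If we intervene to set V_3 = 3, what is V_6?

11

The intervention breaks the incoming arrows to V_3: V_3 := 2V_2 + 3 no longer applies, and V_3 = 3.
V_4 = min(V_2, V_3) + 3  [with V_2=1, V_3=3]  = 4
V_5 = V_3 + 2V_4 - 2V_1  [with V_3=3, V_4=4, V_1=0]  = 11
V_6 = V_1^2 + V_5  [with V_1=0, V_5=11]  = 11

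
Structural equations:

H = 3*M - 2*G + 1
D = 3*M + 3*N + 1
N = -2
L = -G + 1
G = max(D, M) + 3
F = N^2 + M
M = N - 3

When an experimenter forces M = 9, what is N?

-2

Under do(M=9), the mechanism M = N - 3 is discarded; M is fixed at 9.
N is not downstream of the intervention, so its value is determined by the original equations.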